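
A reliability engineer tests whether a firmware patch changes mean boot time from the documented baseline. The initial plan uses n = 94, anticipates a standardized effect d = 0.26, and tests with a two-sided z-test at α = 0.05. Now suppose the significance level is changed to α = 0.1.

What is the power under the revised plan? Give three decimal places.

Power ≈ 0.809

δ = d·√n = 0.26 × √94 = 2.5208 (unchanged). New critical value: z_{0.05} = 1.645.
Revised power = Φ(δ − 1.645) + Φ(−δ − 1.645) = Φ(0.876) + Φ(-4.166) = 0.8095 + 0.0000 = 0.8095.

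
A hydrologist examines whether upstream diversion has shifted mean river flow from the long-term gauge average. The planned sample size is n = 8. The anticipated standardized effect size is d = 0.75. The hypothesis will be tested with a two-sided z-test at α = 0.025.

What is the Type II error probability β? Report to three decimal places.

β ≈ 0.548

Noncentrality parameter: δ = d·√n = 0.75 × √8 = 2.1213
Two-sided α = 0.025 → critical value z_{0.0125} = 2.241.
Power = Φ(δ − 2.241) + Φ(−δ − 2.241) = Φ(-0.120) + Φ(-4.363) = 0.4522 + 0.0000 = 0.4522.
Type II error: β = 1 − power = 1 − 0.4522 = 0.5478.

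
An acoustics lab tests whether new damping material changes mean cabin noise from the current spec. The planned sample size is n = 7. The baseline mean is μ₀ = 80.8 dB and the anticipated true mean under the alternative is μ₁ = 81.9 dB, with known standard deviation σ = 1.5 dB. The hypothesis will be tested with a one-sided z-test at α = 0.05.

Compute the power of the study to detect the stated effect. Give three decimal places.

Power ≈ 0.616

Standardized effect: d = |μ₁ − μ₀| / σ = |81.9 − 80.8| / 1.5 = 0.7333
Noncentrality parameter: δ = d·√n = 0.7333 × √7 = 1.9402
One-sided α = 0.05 → critical value z_{0.05} = 1.645.
Power = Φ(δ − 1.645) = Φ(0.295) = 0.6161.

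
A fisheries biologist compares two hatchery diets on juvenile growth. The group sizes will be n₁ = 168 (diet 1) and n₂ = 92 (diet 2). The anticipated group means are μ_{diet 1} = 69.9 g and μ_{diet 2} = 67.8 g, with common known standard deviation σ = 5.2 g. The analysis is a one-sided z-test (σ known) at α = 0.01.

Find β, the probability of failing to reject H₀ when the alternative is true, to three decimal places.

β ≈ 0.216

Standardized effect: d = |μ_{diet 1} − μ_{diet 2}| / σ = |69.9 − 67.8| / 5.2 = 0.4038
Noncentrality parameter: δ = d / √(1/n₁ + 1/n₂) = 0.4038 / √(1/168 + 1/92) = 3.1137
One-sided α = 0.01 → critical value z_{0.01} = 2.326.
Power = Φ(δ − 2.326) = Φ(0.787) = 0.7845.
Type II error: β = 1 − power = 1 − 0.7845 = 0.2155.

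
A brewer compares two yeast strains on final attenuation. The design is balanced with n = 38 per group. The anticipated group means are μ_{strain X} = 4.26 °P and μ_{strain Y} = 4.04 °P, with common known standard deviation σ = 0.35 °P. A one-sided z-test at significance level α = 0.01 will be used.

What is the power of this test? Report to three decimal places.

Standardized effect: d = |μ_{strain X} − μ_{strain Y}| / σ = |4.26 − 4.04| / 0.35 = 0.6286
Noncentrality parameter: δ = d·√(n/2) = 0.6286 × √(38/2) = 2.7399
One-sided α = 0.01 → critical value z_{0.01} = 2.326.
Power = P(Z > 2.326 − δ) = Φ(0.414) = 0.6604.

Power ≈ 0.660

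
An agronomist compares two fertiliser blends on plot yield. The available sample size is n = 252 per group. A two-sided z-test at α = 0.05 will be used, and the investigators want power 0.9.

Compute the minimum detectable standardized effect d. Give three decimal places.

Need Φ(δ − 1.960) = 0.9, so δ = 1.960 + 1.282 = 3.242.
(Lower-tail contribution to power is negligible for δ > 0.)
δ = d·√(n/2) ⇒ d = δ/√(n/2) = 3.242/√(252/2) = 0.2888.

d ≈ 0.289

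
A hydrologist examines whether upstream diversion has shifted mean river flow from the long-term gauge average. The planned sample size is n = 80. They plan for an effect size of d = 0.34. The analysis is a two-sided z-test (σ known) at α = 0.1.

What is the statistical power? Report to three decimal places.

Power ≈ 0.919

Noncentrality parameter: δ = d·√n = 0.34 × √80 = 3.0411
Two-sided α = 0.1 → critical value z_{0.05} = 1.645.
Power = Φ(δ − 1.645) + Φ(−δ − 1.645) = Φ(1.396) + Φ(-4.686) = 0.9187 + 0.0000 = 0.9187.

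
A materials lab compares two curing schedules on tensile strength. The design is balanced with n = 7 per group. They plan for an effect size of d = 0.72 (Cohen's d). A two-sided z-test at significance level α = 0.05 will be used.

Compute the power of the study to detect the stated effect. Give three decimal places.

Noncentrality parameter: δ = d·√(n/2) = 0.72 × √(7/2) = 1.3470
Two-sided α = 0.05 → critical value z_{0.025} = 1.960.
Power = Φ(δ − 1.960) + Φ(−δ − 1.960) = Φ(-0.613) + Φ(-3.307) = 0.2699 + 0.0005 = 0.2704.

Power ≈ 0.270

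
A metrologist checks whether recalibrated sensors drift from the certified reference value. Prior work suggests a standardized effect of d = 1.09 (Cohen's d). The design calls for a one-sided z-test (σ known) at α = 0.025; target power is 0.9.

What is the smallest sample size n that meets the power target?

Set Φ(δ − 1.960) = 0.9; then δ − 1.960 = Φ⁻¹(0.9) = 1.282, giving δ = 3.242.
δ = d·√n ⇒ n = (δ/d)² = (3.242 / 1.09)² = 8.84.
Round up to the next whole unit.

n = 9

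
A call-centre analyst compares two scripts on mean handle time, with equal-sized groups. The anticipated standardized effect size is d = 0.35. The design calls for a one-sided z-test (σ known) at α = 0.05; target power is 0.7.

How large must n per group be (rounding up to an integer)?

n = 77 per group

Set Φ(δ − 1.645) = 0.7; then δ − 1.645 = Φ⁻¹(0.7) = 0.524, giving δ = 2.169.
δ = d·√(n/2) ⇒ n = 2(δ/d)² = 2 × (2.169 / 0.35)² = 76.83.
Round up to the next whole unit.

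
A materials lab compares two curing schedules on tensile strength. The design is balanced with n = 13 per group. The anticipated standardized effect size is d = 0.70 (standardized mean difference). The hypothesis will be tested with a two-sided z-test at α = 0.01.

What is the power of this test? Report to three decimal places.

Noncentrality parameter: δ = d·√(n/2) = 0.70 × √(13/2) = 1.7847
Critical value for a two-sided test at α = 0.01: z_{α/2} = 2.576.
Power = Φ(δ − 2.576) + Φ(−δ − 2.576) = Φ(-0.791) + Φ(-4.360) = 0.2144 + 0.0000 = 0.2144.

Power ≈ 0.214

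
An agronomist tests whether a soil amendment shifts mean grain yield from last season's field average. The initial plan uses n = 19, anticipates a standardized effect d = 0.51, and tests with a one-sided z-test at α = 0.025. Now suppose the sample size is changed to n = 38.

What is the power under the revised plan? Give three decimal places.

With n = 38: δ = d·√n = 0.51 × √38 = 3.1439. Critical value z_{0.025} = 1.960.
Revised power = Φ(δ − 1.960) = Φ(1.184) = 0.8818.

Power ≈ 0.882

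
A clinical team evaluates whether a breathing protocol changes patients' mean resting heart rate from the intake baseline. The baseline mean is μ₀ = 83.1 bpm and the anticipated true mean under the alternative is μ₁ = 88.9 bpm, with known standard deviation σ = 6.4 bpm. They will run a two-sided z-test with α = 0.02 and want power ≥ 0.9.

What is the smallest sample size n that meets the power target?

Standardized effect: d = |μ₁ − μ₀| / σ = |88.9 − 83.1| / 6.4 = 0.9062
For power 0.9 need Φ(δ − z_{0.01}) = 0.9, so δ = z_{0.01} + z_{0.10} = 2.326 + 1.282 = 3.608.
(For δ > 0 the lower-tail rejection region contributes negligibly to power, so the one-term inversion is standard.)
δ = d·√n ⇒ n = (δ/d)² = (3.608 / 0.9062)² = 15.85.
Round up to the next whole unit.

n = 16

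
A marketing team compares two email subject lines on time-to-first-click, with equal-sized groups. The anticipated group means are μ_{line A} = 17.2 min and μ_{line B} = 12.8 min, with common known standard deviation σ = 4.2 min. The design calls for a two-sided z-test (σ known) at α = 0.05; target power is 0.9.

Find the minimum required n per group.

Standardized effect: d = |μ_{line A} − μ_{line B}| / σ = |17.2 − 12.8| / 4.2 = 1.0476
For power 0.9 need Φ(δ − z_{0.025}) = 0.9, so δ = z_{0.025} + z_{0.10} = 1.960 + 1.282 = 3.242.
(The Φ(−δ − z_{α/2}) term is vanishingly small for δ > 0 and is dropped in the standard sample-size formula.)
δ = d·√(n/2) ⇒ n = 2(δ/d)² = 2 × (3.242 / 1.0476)² = 19.15.
Round up to the next whole unit.

n = 20 per group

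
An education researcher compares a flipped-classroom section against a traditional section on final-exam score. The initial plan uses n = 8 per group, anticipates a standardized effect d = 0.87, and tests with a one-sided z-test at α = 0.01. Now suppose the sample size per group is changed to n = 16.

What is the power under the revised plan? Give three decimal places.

Power ≈ 0.553

With n = 16 per group: δ = d·√(n/2) = 0.87 × √(16/2) = 2.4607. Critical value z_{0.01} = 2.326.
Revised power = P(Z > 2.326 − δ) = Φ(0.134) = 0.5535.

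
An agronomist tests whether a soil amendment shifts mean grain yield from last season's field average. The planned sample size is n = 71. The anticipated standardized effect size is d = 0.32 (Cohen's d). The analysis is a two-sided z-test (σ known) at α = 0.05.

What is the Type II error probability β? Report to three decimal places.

Noncentrality parameter: δ = d·√n = 0.32 × √71 = 2.6964
Two-sided α = 0.05 → critical value z_{0.025} = 1.960.
Power = Φ(δ − 1.960) + Φ(−δ − 1.960) = Φ(0.736) + Φ(-4.656) = 0.7693 + 0.0000 = 0.7693.
Type II error: β = 1 − power = 1 − 0.7693 = 0.2307.

β ≈ 0.231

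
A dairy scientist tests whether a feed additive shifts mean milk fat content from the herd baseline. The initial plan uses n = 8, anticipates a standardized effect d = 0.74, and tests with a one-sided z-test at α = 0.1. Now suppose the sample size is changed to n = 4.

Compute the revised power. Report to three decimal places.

Power ≈ 0.579

With n = 4: δ = d·√n = 0.74 × √4 = 1.4800. Critical value z_{0.1} = 1.282.
Revised power = P(Z > 1.282 − δ) = Φ(0.198) = 0.5787.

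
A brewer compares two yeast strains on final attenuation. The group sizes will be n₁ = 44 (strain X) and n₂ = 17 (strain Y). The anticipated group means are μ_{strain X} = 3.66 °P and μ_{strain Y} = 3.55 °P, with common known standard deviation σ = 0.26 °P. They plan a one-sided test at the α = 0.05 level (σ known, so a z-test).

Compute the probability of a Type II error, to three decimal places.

Standardized effect: d = |μ_{strain X} − μ_{strain Y}| / σ = |3.66 − 3.55| / 0.26 = 0.4231
Noncentrality parameter: δ = d / √(1/n₁ + 1/n₂) = 0.4231 / √(1/44 + 1/17) = 1.4815
Critical value for a one-sided test at α = 0.05: z_α = 1.645.
Power = Φ(δ − 1.645) = Φ(-0.163) = 0.4351.
Type II error: β = 1 − power = 1 − 0.4351 = 0.5649.

β ≈ 0.565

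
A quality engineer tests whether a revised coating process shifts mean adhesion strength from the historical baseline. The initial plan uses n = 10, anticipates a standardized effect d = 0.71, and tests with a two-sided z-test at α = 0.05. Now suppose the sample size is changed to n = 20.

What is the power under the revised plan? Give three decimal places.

Power ≈ 0.888

With n = 20: δ = d·√n = 0.71 × √20 = 3.1752. Critical value z_{0.025} = 1.960.
Revised power = Φ(δ − 1.960) + Φ(−δ − 1.960) = Φ(1.215) + Φ(-5.135) = 0.8879 + 0.0000 = 0.8879.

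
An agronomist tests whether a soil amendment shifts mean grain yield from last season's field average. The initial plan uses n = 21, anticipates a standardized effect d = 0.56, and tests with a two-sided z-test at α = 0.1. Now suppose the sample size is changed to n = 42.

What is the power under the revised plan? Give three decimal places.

With n = 42: δ = d·√n = 0.56 × √42 = 3.6292. Critical value z_{0.05} = 1.645.
Revised power = Φ(δ − 1.645) + Φ(−δ − 1.645) = Φ(1.984) + Φ(-5.274) = 0.9764 + 0.0000 = 0.9764.

Power ≈ 0.976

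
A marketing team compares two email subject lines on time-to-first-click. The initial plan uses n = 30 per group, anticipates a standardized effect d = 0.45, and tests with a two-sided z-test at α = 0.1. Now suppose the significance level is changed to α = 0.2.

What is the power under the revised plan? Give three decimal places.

Power ≈ 0.679

δ = d·√(n/2) = 0.45 × √(30/2) = 1.7428 (unchanged). New critical value: z_{0.1} = 1.282.
Revised power = Φ(δ − 1.282) + Φ(−δ − 1.282) = Φ(0.461) + Φ(-3.024) = 0.6777 + 0.0012 = 0.6790.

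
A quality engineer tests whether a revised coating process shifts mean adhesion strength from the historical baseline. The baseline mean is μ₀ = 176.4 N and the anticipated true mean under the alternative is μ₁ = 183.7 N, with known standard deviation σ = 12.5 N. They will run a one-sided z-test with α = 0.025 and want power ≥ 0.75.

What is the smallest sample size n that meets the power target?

Standardized effect: d = |μ₁ − μ₀| / σ = |183.7 − 176.4| / 12.5 = 0.5840
Set Φ(δ − 1.960) = 0.75; then δ − 1.960 = Φ⁻¹(0.75) = 0.674, giving δ = 2.634.
δ = d·√n ⇒ n = (δ/d)² = (2.634 / 0.5840)² = 20.35.
Round up to the next whole unit.

n = 21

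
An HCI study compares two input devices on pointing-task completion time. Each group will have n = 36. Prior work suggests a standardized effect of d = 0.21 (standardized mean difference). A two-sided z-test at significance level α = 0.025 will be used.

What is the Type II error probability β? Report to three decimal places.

β ≈ 0.911

Noncentrality parameter: δ = d·√(n/2) = 0.21 × √(36/2) = 0.8910
Critical value for a two-sided test at α = 0.025: z_{α/2} = 2.241.
Power = Φ(δ − 2.241) + Φ(−δ − 2.241) = Φ(-1.350) + Φ(-3.132) = 0.0884 + 0.0009 = 0.0893.
Type II error: β = 1 − power = 1 − 0.0893 = 0.9107.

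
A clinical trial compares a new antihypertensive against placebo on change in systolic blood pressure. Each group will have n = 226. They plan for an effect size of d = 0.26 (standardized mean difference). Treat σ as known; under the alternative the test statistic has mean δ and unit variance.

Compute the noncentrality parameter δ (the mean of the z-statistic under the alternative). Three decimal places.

The noncentrality parameter scales effect size by the design's sample-size factor: δ = d·√(n/2) = 0.26 × √(226/2) = 2.7638

δ ≈ 2.764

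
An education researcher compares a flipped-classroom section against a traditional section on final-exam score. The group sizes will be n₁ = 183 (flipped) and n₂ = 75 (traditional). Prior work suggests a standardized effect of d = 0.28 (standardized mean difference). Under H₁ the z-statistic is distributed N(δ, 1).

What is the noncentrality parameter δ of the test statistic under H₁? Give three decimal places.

δ ≈ 2.042

δ = d / √(1/n₁ + 1/n₂) = 0.28 / √(1/183 + 1/75) = 2.0422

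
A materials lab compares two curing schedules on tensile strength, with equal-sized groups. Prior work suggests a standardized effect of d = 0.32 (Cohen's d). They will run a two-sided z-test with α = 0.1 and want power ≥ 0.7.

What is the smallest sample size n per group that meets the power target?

n = 92 per group

For power 0.7 need Φ(δ − z_{0.05}) = 0.7, so δ = z_{0.05} + z_{0.30} = 1.645 + 0.524 = 2.169.
(Ignoring the negligible lower-tail rejection probability gives the usual closed-form inversion.)
δ = d·√(n/2) ⇒ n = 2(δ/d)² = 2 × (2.169 / 0.32)² = 91.91.
Round up to the next whole unit.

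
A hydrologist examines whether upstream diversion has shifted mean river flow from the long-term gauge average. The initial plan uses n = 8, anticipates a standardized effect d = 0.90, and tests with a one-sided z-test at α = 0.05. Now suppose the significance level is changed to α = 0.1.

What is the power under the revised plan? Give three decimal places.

δ = d·√n = 0.90 × √8 = 2.5456 (unchanged). New critical value: z_{0.1} = 1.282.
Revised power = Φ(δ − 1.282) = Φ(1.264) = 0.8969.

Power ≈ 0.897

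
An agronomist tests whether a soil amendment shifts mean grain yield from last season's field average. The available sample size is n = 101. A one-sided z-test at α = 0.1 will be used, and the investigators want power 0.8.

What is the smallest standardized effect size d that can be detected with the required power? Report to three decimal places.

Required noncentrality: δ = z_{0.1} + z_{0.20} = 1.282 + 0.842 = 2.123.
δ = d·√n ⇒ d = δ/√n = 2.123/√101 = 0.2113.

d ≈ 0.211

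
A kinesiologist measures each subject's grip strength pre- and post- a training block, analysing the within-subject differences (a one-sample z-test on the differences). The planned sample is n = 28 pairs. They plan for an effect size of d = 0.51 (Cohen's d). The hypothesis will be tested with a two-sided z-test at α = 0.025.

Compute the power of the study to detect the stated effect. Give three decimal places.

Noncentrality parameter: δ = d·√n = 0.51 × √28 = 2.6987
Critical value for a two-sided test at α = 0.025: z_{α/2} = 2.241.
Power = Φ(δ − 2.241) + Φ(−δ − 2.241) = Φ(0.457) + Φ(-4.940) = 0.6763 + 0.0000 = 0.6763.

Power ≈ 0.676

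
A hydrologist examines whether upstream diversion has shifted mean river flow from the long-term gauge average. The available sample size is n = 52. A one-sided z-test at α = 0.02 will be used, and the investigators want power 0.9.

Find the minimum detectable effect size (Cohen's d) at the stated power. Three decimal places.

d ≈ 0.463

Need Φ(δ − 2.054) = 0.9, so δ = 2.054 + 1.282 = 3.335.
δ = d·√n ⇒ d = δ/√n = 3.335/√52 = 0.4625.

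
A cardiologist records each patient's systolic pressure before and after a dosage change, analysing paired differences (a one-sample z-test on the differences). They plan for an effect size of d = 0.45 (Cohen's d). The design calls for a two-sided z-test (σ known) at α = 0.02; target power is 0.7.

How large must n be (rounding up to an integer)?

For power 0.7 need Φ(δ − z_{0.01}) = 0.7, so δ = z_{0.01} + z_{0.30} = 2.326 + 0.524 = 2.851.
(The Φ(−δ − z_{α/2}) term is vanishingly small for δ > 0 and is dropped in the standard sample-size formula.)
δ = d·√n ⇒ n = (δ/d)² = (2.851 / 0.45)² = 40.13.
Round up to the next whole unit.

n = 41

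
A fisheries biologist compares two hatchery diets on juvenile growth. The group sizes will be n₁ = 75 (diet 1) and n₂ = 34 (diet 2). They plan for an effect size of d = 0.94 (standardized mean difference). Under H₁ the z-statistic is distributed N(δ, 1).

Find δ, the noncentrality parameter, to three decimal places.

δ ≈ 4.547

δ = d / √(1/n₁ + 1/n₂) = 0.94 / √(1/75 + 1/34) = 4.5466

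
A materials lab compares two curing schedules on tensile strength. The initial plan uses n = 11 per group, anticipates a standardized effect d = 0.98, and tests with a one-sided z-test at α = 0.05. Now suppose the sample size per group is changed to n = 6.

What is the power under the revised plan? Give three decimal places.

Power ≈ 0.521

With n = 6 per group: δ = d·√(n/2) = 0.98 × √(6/2) = 1.6974. Critical value z_{0.05} = 1.645.
Revised power = Φ(δ − 1.645) = Φ(0.053) = 0.5210.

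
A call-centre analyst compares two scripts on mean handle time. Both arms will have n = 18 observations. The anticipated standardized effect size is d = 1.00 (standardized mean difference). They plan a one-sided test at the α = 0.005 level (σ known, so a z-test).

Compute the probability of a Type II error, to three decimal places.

Noncentrality parameter: δ = d·√(n/2) = 1.00 × √(18/2) = 3.0000
Critical value for a one-sided test at α = 0.005: z_α = 2.576.
Power = P(Z > 2.576 − δ) = Φ(0.424) = 0.6643.
Type II error: β = 1 − power = 1 − 0.6643 = 0.3357.

β ≈ 0.336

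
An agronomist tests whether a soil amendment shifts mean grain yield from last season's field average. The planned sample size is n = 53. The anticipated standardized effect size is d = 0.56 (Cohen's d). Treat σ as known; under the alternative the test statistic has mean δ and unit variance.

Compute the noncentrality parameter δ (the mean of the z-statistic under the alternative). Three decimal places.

The noncentrality parameter scales effect size by the design's sample-size factor: δ = d·√n = 0.56 × √53 = 4.0769

δ ≈ 4.077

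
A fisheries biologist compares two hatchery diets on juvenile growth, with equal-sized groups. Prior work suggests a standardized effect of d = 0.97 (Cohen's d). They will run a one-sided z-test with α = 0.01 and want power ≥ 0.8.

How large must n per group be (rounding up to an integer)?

Set Φ(δ − 2.326) = 0.8; then δ − 2.326 = Φ⁻¹(0.8) = 0.842, giving δ = 3.168.
δ = d·√(n/2) ⇒ n = 2(δ/d)² = 2 × (3.168 / 0.97)² = 21.33.
Round up to the next whole unit.

n = 22 per group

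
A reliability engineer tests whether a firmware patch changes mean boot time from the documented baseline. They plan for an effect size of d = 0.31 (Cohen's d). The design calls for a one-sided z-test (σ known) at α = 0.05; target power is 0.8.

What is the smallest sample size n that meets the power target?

Set Φ(δ − 1.645) = 0.8; then δ − 1.645 = Φ⁻¹(0.8) = 0.842, giving δ = 2.486.
δ = d·√n ⇒ n = (δ/d)² = (2.486 / 0.31)² = 64.33.
Round up to the next whole unit.

n = 65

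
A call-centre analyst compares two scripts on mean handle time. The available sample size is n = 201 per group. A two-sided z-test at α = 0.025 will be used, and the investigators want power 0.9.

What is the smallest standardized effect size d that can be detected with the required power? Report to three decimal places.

Need Φ(δ − 2.241) = 0.9, so δ = 2.241 + 1.282 = 3.523.
(Lower-tail contribution to power is negligible for δ > 0.)
δ = d·√(n/2) ⇒ d = δ/√(n/2) = 3.523/√(201/2) = 0.3514.

d ≈ 0.351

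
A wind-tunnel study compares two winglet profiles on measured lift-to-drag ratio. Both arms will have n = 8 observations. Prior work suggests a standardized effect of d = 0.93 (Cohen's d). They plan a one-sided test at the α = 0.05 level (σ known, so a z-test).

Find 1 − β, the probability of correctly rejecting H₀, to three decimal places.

Power ≈ 0.585

Noncentrality parameter: δ = d·√(n/2) = 0.93 × √(8/2) = 1.8600
One-sided α = 0.05 → critical value z_{0.05} = 1.645.
Power = Φ(δ − 1.645) = Φ(0.215) = 0.5852.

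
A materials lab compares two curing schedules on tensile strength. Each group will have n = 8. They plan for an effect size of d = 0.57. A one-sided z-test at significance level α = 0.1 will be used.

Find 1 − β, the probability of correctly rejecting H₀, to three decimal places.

Power ≈ 0.444

Noncentrality parameter: δ = d·√(n/2) = 0.57 × √(8/2) = 1.1400
One-sided α = 0.1 → critical value z_{0.1} = 1.282.
Power = P(Z > 1.282 − δ) = Φ(-0.142) = 0.4437.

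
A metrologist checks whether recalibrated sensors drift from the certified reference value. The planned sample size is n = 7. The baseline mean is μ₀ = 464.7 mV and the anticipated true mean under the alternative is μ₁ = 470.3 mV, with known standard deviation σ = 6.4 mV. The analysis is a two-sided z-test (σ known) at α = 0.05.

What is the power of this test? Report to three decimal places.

Standardized effect: d = |μ₁ − μ₀| / σ = |470.3 − 464.7| / 6.4 = 0.8750
Noncentrality parameter: δ = d·√n = 0.8750 × √7 = 2.3150
Critical value for a two-sided test at α = 0.05: z_{α/2} = 1.960.
Power = Φ(δ − 1.960) + Φ(−δ − 1.960) = Φ(0.355) + Φ(-4.275) = 0.6387 + 0.0000 = 0.6387.

Power ≈ 0.639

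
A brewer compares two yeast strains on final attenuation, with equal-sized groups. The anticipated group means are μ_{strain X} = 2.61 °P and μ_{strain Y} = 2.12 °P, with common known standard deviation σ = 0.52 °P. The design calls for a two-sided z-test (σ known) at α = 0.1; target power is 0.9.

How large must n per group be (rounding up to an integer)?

Standardized effect: d = |μ_{strain X} − μ_{strain Y}| / σ = |2.61 − 2.12| / 0.52 = 0.9423
For power 0.9 need Φ(δ − z_{0.05}) = 0.9, so δ = z_{0.05} + z_{0.10} = 1.645 + 1.282 = 2.926.
(For δ > 0 the lower-tail rejection region contributes negligibly to power, so the one-term inversion is standard.)
δ = d·√(n/2) ⇒ n = 2(δ/d)² = 2 × (2.926 / 0.9423)² = 19.29.
Rounding up, n = 20 per group.

n = 20 per group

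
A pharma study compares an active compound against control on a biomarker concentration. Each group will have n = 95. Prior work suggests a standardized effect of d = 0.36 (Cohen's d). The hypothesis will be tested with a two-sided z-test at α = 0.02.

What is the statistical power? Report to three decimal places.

Power ≈ 0.562

Noncentrality parameter: δ = d·√(n/2) = 0.36 × √(95/2) = 2.4811
Critical value for a two-sided test at α = 0.02: z_{α/2} = 2.326.
Power = Φ(δ − 2.326) + Φ(−δ − 2.326) = Φ(0.155) + Φ(-4.807) = 0.5615 + 0.0000 = 0.5615.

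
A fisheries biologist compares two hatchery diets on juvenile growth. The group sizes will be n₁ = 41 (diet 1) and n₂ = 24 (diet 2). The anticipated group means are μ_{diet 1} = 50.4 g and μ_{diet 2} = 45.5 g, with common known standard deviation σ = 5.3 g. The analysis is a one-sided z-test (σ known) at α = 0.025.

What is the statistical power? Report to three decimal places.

Power ≈ 0.949

Standardized effect: d = |μ_{diet 1} − μ_{diet 2}| / σ = |50.4 − 45.5| / 5.3 = 0.9245
Noncentrality parameter: δ = d / √(1/n₁ + 1/n₂) = 0.9245 / √(1/41 + 1/24) = 3.5972
Critical value for a one-sided test at α = 0.025: z_α = 1.960.
Power = Φ(δ − 1.960) = Φ(1.637) = 0.9492.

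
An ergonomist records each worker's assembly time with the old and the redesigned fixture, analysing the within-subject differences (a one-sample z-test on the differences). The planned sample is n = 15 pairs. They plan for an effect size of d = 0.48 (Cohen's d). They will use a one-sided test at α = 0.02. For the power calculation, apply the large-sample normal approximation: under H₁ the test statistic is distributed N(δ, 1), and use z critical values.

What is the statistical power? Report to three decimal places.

Noncentrality parameter: λ = d·√n = 0.48 × √15 = 1.8590
One-sided α = 0.02 → critical value z_{0.02} = 2.054.
Power = P(Z > 2.054 − λ) = Φ(-0.195) = 0.4228.

Power ≈ 0.423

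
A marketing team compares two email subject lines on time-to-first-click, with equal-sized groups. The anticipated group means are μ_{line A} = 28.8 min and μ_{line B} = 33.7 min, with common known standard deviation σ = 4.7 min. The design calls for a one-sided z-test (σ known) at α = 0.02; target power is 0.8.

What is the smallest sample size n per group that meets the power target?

n = 16 per group

Standardized effect: d = |μ_{line A} − μ_{line B}| / σ = |28.8 − 33.7| / 4.7 = 1.0426
For power 0.8 need Φ(δ − z_{0.02}) = 0.8, so δ = z_{0.02} + z_{0.20} = 2.054 + 0.842 = 2.895.
δ = d·√(n/2) ⇒ n = 2(δ/d)² = 2 × (2.895 / 1.0426)² = 15.43.
Rounding up, n = 16 per group.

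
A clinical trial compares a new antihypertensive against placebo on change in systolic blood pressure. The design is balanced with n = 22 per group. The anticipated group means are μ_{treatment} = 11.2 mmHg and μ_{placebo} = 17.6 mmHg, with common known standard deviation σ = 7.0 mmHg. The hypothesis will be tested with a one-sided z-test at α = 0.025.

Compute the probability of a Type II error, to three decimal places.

β ≈ 0.142

Standardized effect: d = |μ_{treatment} − μ_{placebo}| / σ = |11.2 − 17.6| / 7.0 = 0.9143
Noncentrality parameter: δ = d·√(n/2) = 0.9143 × √(22/2) = 3.0323
Critical value for a one-sided test at α = 0.025: z_α = 1.960.
Power = P(Z > 1.960 − δ) = Φ(1.072) = 0.8582.
Type II error: β = 1 − power = 1 − 0.8582 = 0.1418.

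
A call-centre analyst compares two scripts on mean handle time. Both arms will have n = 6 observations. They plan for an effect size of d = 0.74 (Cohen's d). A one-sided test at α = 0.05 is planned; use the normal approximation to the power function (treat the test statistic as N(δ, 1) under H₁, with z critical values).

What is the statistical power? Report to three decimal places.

Noncentrality parameter: δ = d·√(n/2) = 0.74 × √(6/2) = 1.2817
Critical value for a one-sided test at α = 0.05: z_α = 1.645.
Power = Φ(δ − 1.645) = Φ(-0.363) = 0.3583.

Power ≈ 0.358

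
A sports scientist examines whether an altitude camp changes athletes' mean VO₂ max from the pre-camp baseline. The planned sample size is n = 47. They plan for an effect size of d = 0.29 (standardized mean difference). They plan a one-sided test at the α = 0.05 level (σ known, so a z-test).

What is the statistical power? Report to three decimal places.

Power ≈ 0.634

Noncentrality parameter: δ = d·√n = 0.29 × √47 = 1.9881
Critical value for a one-sided test at α = 0.05: z_α = 1.645.
Power = Φ(δ − 1.645) = Φ(0.343) = 0.6343.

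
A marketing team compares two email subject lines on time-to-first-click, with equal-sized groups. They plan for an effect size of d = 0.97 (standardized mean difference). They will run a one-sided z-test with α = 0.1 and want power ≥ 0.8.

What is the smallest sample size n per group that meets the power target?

For power 0.8 need Φ(δ − z_{0.1}) = 0.8, so δ = z_{0.1} + z_{0.20} = 1.282 + 0.842 = 2.123.
δ = d·√(n/2) ⇒ n = 2(δ/d)² = 2 × (2.123 / 0.97)² = 9.58.
Rounding up, n = 10 per group.

n = 10 per group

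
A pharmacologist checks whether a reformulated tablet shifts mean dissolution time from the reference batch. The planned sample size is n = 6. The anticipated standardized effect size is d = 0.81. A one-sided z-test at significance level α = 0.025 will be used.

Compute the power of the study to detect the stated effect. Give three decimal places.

Noncentrality parameter: λ = d·√n = 0.81 × √6 = 1.9841
Critical value for a one-sided test at α = 0.025: z_α = 1.960.
Power = Φ(λ − 1.960) = Φ(0.024) = 0.5096.

Power ≈ 0.510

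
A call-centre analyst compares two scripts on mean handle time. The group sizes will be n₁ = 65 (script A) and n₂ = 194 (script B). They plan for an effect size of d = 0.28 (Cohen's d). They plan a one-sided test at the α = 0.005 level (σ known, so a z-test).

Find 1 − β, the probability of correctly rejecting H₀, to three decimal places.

Power ≈ 0.267

Noncentrality parameter: δ = d / √(1/n₁ + 1/n₂) = 0.28 / √(1/65 + 1/194) = 1.9537
Critical value for a one-sided test at α = 0.005: z_α = 2.576.
Power = P(Z > 2.576 − δ) = Φ(-0.622) = 0.2669.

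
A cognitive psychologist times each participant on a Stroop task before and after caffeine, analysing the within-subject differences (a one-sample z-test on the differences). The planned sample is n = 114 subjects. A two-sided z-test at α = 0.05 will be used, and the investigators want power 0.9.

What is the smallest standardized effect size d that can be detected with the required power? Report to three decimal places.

Need Φ(δ − 1.960) = 0.9, so δ = 1.960 + 1.282 = 3.242.
(Lower-tail contribution to power is negligible for δ > 0.)
δ = d·√n ⇒ d = δ/√n = 3.242/√114 = 0.3036.

d ≈ 0.304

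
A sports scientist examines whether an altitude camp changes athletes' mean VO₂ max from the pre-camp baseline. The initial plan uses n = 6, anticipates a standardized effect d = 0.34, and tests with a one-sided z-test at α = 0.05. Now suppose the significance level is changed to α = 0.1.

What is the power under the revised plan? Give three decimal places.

δ = d·√n = 0.34 × √6 = 0.8328 (unchanged). New critical value: z_{0.1} = 1.282.
Revised power = Φ(δ − 1.282) = Φ(-0.449) = 0.3268.

Power ≈ 0.327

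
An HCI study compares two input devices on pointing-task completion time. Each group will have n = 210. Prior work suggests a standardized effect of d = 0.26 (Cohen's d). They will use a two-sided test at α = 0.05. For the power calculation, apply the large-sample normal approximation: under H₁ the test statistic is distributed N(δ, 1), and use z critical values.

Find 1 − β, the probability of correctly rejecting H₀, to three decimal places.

Power ≈ 0.759

Noncentrality parameter: δ = d·√(n/2) = 0.26 × √(210/2) = 2.6642
Critical value for a two-sided test at α = 0.05: z_{α/2} = 1.960.
Power = Φ(δ − 1.960) + Φ(−δ − 1.960) = Φ(0.704) + Φ(-4.624) = 0.7594 + 0.0000 = 0.7594.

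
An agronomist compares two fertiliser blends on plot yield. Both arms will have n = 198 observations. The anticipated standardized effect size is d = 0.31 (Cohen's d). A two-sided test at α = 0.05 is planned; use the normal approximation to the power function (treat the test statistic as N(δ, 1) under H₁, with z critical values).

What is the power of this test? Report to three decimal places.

Power ≈ 0.870

Noncentrality parameter: δ = d·√(n/2) = 0.31 × √(198/2) = 3.0845
Two-sided α = 0.05 → critical value z_{0.025} = 1.960.
Power = Φ(δ − 1.960) + Φ(−δ − 1.960) = Φ(1.124) + Φ(-5.044) = 0.8696 + 0.0000 = 0.8696.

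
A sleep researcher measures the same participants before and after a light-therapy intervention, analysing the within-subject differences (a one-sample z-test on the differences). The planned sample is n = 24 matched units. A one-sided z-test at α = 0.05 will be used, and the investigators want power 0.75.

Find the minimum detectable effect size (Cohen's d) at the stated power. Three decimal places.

d ≈ 0.473

Need Φ(δ − 1.645) = 0.75, so δ = 1.645 + 0.674 = 2.319.
δ = d·√n ⇒ d = δ/√n = 2.319/√24 = 0.4734.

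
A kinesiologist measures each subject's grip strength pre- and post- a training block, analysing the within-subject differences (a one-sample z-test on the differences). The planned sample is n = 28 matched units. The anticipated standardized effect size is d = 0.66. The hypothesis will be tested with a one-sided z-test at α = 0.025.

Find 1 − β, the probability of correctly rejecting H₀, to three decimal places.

Power ≈ 0.937

Noncentrality parameter: δ = d·√n = 0.66 × √28 = 3.4924
Critical value for a one-sided test at α = 0.025: z_α = 1.960.
Power = Φ(δ − 1.960) = Φ(1.532) = 0.9373.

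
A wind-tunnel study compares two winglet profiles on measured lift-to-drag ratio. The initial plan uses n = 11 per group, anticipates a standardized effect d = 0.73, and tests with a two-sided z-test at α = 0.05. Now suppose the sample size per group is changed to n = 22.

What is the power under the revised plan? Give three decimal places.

Power ≈ 0.678

With n = 22 per group: δ = d·√(n/2) = 0.73 × √(22/2) = 2.4211. Critical value z_{0.025} = 1.960.
Revised power = Φ(δ − 1.960) + Φ(−δ − 1.960) = Φ(0.461) + Φ(-4.381) = 0.6777 + 0.0000 = 0.6777.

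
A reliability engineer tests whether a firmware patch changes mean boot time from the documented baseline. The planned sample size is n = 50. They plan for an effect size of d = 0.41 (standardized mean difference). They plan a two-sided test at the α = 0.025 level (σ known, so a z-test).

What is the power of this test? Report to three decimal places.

Power ≈ 0.745

Noncentrality parameter: δ = d·√n = 0.41 × √50 = 2.8991
Critical value for a two-sided test at α = 0.025: z_{α/2} = 2.241.
Power = Φ(δ − 2.241) + Φ(−δ − 2.241) = Φ(0.658) + Φ(-5.141) = 0.7446 + 0.0000 = 0.7446.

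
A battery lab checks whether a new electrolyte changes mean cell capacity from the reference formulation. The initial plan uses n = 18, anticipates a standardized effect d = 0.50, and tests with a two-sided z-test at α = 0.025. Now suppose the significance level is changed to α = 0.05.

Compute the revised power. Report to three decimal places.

δ = d·√n = 0.50 × √18 = 2.1213 (unchanged). New critical value: z_{0.025} = 1.960.
Revised power = Φ(δ − 1.960) + Φ(−δ − 1.960) = Φ(0.161) + Φ(-4.081) = 0.5641 + 0.0000 = 0.5641.

Power ≈ 0.564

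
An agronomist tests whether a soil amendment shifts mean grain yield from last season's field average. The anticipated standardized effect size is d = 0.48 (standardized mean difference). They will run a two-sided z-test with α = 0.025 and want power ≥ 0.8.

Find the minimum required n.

Set Φ(δ − 2.241) = 0.8; then δ − 2.241 = Φ⁻¹(0.8) = 0.842, giving δ = 3.083.
(The Φ(−δ − z_{α/2}) term is vanishingly small for δ > 0 and is dropped in the standard sample-size formula.)
δ = d·√n ⇒ n = (δ/d)² = (3.083 / 0.48)² = 41.25.
Round up to the next whole unit.

n = 42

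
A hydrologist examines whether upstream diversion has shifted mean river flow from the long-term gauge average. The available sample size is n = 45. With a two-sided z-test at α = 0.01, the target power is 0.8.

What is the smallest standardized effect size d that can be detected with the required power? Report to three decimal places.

Need Φ(δ − 2.576) = 0.8, so δ = 2.576 + 0.842 = 3.417.
(Lower-tail contribution to power is negligible for δ > 0.)
δ = d·√n ⇒ d = δ/√n = 3.417/√45 = 0.5094.

d ≈ 0.509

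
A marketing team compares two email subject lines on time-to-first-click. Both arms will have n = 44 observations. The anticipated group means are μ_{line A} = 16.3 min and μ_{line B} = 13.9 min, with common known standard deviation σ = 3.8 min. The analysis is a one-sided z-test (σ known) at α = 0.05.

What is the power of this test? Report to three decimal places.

Power ≈ 0.906

Standardized effect: d = |μ_{line A} − μ_{line B}| / σ = |16.3 − 13.9| / 3.8 = 0.6316
Noncentrality parameter: δ = d·√(n/2) = 0.6316 × √(44/2) = 2.9624
Critical value for a one-sided test at α = 0.05: z_α = 1.645.
Power = P(Z > 1.645 − δ) = Φ(1.318) = 0.9062.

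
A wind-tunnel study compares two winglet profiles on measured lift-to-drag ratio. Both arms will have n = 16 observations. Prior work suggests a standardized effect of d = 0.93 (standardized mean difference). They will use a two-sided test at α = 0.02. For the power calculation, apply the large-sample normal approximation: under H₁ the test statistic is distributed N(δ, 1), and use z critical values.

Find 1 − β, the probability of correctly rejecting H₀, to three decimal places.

Power ≈ 0.619

Noncentrality parameter: δ = d·√(n/2) = 0.93 × √(16/2) = 2.6304
Critical value for a two-sided test at α = 0.02: z_{α/2} = 2.326.
Power = Φ(δ − 2.326) + Φ(−δ − 2.326) = Φ(0.304) + Φ(-4.957) = 0.6195 + 0.0000 = 0.6195.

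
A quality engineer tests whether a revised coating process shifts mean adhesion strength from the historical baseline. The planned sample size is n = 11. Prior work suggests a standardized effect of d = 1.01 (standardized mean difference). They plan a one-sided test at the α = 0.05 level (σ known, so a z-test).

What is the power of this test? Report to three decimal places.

Noncentrality parameter: δ = d·√n = 1.01 × √11 = 3.3498
One-sided α = 0.05 → critical value z_{0.05} = 1.645.
Power = P(Z > 1.645 − δ) = Φ(1.705) = 0.9559.

Power ≈ 0.956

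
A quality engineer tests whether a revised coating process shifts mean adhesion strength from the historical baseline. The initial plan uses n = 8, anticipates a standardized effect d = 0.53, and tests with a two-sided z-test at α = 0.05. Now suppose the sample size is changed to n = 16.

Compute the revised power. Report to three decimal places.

Power ≈ 0.564

With n = 16: δ = d·√n = 0.53 × √16 = 2.1200. Critical value z_{0.025} = 1.960.
Revised power = Φ(δ − 1.960) + Φ(−δ − 1.960) = Φ(0.160) + Φ(-4.080) = 0.5636 + 0.0000 = 0.5636.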